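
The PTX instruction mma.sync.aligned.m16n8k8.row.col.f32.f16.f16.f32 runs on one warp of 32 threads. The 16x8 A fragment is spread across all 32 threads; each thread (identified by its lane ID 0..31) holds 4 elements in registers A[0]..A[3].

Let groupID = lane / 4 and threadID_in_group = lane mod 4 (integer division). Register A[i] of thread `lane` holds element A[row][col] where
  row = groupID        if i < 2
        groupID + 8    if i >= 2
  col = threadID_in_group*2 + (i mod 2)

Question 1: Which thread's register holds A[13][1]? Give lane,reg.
r: 13->gid=5,r8=1  c: 1->tid=0,i&1=1
L=5*4+0=20  i=1*2+1=3

20,3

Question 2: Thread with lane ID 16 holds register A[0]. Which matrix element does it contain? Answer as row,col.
4,0

L=16->g=16>>2=4, t=16&3=0
[0]->row 4+0=4  col 0·2+0=0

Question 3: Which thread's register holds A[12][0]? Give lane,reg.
r: 12->gid=4,r8=1  c: 0->tid=0,i&1=0
L=4*4+0=16  i=1*2+0=2

16,2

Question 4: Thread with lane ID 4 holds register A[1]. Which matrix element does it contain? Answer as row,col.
lane 4: gid=1 (4/4), tid=0 (4%4)
i=1: r=1+0=1, c=0*2+1=1

1,1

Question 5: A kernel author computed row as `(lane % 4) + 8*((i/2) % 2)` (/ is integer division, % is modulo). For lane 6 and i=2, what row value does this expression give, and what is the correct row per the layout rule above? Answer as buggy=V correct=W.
buggy=10 correct=9

`(lane % 4) + 8*((i/2) % 2)`[6,2]->10
lane 6: g=1 (6/4), t=2 (6%4)
i=2: r=1+8=9, c=2*2+0=4
row: 10 vs 9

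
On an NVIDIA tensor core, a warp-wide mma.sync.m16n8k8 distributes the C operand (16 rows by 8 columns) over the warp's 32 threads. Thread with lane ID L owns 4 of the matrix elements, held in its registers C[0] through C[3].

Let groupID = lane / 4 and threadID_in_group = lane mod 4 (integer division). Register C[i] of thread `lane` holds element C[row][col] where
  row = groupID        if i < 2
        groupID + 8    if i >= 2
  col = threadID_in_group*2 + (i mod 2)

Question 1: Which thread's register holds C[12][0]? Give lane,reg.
16,2

r: 12->gid=4,r8=1  c: 0->tid=0,i&1=0
L=4*4+0=16  i=1*2+0=2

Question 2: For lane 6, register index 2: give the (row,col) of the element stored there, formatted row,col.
lane 6->6/4=1, 6 mod 4=2
i=2  r:1+8->9  c:2·2+0->4

9,4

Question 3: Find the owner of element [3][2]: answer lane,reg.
r:3=>grp=3,rB=0  c:2=>tig=1,lo=0
L=3*4+1=13  i=0*2+0=0

13,0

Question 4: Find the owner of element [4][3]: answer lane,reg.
17,1

r:4=>grp=4,rB=0  c:3=>tig=1,lo=1
L=4*4+1=17  i=0*2+1=1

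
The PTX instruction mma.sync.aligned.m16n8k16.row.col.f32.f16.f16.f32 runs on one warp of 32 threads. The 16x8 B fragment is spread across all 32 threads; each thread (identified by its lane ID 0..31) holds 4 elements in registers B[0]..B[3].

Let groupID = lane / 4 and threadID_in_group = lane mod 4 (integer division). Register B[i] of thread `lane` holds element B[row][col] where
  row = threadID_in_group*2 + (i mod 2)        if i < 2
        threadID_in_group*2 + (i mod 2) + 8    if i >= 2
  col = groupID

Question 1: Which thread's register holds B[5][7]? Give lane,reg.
c: 7->gid=7  r: 5->r8=0,tid=2,i&1=1
L=7*4+2=30  i=0*2+1=1

30,1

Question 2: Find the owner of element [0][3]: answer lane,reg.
12,0

c:3=>grp=3  r:0=>rB=0,tig=0,lo=0
L=3*4+0=12  i=0*2+0=0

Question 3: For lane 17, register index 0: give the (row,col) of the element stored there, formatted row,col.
L=17->gid=17>>2=4, tid=17&3=1
[0]->row 1·2+0+0=2  col gid=4

2,4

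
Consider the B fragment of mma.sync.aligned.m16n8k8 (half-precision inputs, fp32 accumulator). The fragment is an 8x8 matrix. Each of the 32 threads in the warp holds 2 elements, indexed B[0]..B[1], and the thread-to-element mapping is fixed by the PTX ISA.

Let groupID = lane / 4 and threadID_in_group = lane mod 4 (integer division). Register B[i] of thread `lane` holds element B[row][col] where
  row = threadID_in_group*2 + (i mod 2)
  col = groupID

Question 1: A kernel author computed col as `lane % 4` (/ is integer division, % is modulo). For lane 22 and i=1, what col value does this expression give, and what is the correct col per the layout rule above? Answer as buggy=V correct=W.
`lane % 4`[22,1]⇒2
lane 22⇒22/4=5, 22 mod 4=2
i=1  r:2·2+1⇒5  c:5
col: 2 vs 5

buggy=2 correct=5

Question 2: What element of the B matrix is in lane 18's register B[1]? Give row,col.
L=18=>grp=18>>2=4, tig=18&3=2
[1]=>row 2·2+1=5  col grp=4

5,4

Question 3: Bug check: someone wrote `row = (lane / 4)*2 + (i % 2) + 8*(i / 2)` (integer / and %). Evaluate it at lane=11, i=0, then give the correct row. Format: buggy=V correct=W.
`(lane / 4)*2 + (i % 2) + 8*(i / 2)`[11,0]→4
11: G=2,T=3
[0] (3*2+0,2) = (6,2)
row: 4 vs 6

buggy=4 correct=6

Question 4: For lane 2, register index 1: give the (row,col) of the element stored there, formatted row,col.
5,0

L=2=>grp=2>>2=0, tig=2&3=2
[1]=>row 2·2+1=5  col grp=0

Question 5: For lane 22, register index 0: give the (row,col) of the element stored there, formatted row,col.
22: g=5,t=2
[0] (2*2+0,5) = (4,5)

4,5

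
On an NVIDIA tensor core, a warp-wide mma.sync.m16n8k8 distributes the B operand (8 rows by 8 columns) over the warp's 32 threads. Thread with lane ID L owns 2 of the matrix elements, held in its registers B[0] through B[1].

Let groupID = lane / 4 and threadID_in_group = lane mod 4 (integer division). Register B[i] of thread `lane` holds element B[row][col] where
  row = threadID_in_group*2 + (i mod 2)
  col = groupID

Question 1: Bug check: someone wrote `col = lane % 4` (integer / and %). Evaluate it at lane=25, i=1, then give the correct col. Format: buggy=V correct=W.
buggy=1 correct=6

`lane % 4`[25,1]->1
lane 25->25/4=6, 25 mod 4=1
i=1  r:2·1+1->3  c:6
col: 1 vs 6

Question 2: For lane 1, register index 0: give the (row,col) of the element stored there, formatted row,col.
1: g=0,t=1
[0] (1*2+0,0) = (2,0)

2,0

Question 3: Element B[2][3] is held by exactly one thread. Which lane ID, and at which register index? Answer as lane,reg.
c=3->g=3  r=2->t=1,b0=0
L=3*4+1=13  i=0=0

13,0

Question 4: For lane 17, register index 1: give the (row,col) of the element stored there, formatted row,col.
lane 17→17/4=4, 17 mod 4=1
i=1  r:2·1+1→3  c:4

3,4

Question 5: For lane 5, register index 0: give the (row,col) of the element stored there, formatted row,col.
2,1

L=5->gid=5>>2=1, tid=5&3=1
[0]->row 1·2+0=2  col gid=1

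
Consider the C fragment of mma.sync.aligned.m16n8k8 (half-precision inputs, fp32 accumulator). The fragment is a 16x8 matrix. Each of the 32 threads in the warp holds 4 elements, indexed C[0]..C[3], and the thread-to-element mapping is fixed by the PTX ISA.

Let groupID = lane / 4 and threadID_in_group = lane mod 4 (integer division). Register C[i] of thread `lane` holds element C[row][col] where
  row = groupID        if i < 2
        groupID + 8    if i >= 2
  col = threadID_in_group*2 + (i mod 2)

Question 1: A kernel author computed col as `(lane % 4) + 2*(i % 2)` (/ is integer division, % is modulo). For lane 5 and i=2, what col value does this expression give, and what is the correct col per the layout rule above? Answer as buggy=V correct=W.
`(lane % 4) + 2*(i % 2)`[5,2]→1
5: G=1,T=1
[2] (1+8,1*2+0) = (9,2)
col: 1 vs 2

buggy=1 correct=2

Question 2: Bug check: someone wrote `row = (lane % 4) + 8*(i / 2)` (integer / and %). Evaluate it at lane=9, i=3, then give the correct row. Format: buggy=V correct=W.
buggy=9 correct=10

`(lane % 4) + 8*(i / 2)`[9,3]=>9
lane 9: grp=2 (9/4), tig=1 (9%4)
i=3: r=2+8=10, c=1*2+1=3
row: 9 vs 10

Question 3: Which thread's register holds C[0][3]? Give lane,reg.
r: 0->gid=0,r8=0  c: 3->tid=1,i&1=1
L=0*4+1=1  i=0*2+1=1

1,1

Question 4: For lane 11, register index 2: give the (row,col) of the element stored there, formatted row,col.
10,6

L=11=>grp=11>>2=2, tig=11&3=3
[2]=>row 2+8=10  col 3·2+0=6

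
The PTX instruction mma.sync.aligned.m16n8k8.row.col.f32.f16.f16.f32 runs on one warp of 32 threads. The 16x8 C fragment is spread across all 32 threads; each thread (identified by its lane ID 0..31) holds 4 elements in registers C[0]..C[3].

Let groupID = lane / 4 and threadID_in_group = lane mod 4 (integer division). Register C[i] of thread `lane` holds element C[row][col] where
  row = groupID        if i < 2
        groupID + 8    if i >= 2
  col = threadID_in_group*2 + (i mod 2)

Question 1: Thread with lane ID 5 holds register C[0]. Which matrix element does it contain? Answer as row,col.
1,2

lane 5→5/4=1, 5 mod 4=1
i=0  r:1+0→1  c:2·1+0→2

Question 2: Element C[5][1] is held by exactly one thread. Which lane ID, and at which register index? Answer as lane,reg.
20,1

r=5→G=5,rhi=0  c=1→T=0,p=1
L=5*4+0=20  i=0*2+1=1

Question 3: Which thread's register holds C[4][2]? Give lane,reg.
r=4⇒gr=4,Rb=0  c=2⇒th=1,odd=0
L=4*4+1=17  i=0*2+0=0

17,0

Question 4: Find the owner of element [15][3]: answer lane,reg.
29,3

r=15->g=7,rb=1  c=3->t=1,b0=1
L=7*4+1=29  i=1*2+1=3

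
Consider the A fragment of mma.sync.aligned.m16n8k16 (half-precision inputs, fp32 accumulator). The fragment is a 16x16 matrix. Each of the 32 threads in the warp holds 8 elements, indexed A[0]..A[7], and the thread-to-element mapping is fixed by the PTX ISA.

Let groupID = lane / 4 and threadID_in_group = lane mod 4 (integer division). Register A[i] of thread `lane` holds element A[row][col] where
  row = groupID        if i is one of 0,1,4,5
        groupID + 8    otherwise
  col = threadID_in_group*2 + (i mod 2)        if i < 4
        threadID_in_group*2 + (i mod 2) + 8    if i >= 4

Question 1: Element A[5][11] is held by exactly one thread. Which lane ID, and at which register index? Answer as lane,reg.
21,5

r=5→G=5,rhi=0  c=11→chi=1,T=1,p=1
L=5*4+1=21  i=1*4+0*2+1=5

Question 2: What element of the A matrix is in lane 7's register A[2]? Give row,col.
9,6

7: gid=1,tid=3
[2] (1+8,3*2+0+0) = (9,6)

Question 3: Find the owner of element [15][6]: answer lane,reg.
31,2

r=15→G=7,rhi=1  c=6→chi=0,T=3,p=0
L=7*4+3=31  i=0*4+1*2+0=2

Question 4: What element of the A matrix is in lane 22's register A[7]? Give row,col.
13,13

lane 22→22/4=5, 22 mod 4=2
i=7  r:5+8→13  c:2·2+1+8→13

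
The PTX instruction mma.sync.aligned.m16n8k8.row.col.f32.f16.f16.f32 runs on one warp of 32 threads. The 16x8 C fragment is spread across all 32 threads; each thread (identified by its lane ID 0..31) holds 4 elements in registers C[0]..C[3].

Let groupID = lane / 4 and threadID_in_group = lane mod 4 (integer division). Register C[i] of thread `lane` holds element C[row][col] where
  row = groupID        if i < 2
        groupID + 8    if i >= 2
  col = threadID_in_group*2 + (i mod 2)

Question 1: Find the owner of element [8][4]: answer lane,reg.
r=8->g=0,rb=1  c=4->t=2,b0=0
L=0*4+2=2  i=1*2+0=2

2,2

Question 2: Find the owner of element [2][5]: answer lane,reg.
10,1

r=2⇒gr=2,Rb=0  c=5⇒th=2,odd=1
L=2*4+2=10  i=0*2+1=1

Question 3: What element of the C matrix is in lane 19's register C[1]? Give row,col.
4,7

19: gid=4,tid=3
[1] (4+0,3*2+1) = (4,7)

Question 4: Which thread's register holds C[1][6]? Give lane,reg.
7,0

r=1⇒gr=1,Rb=0  c=6⇒th=3,odd=0
L=1*4+3=7  i=0*2+0=0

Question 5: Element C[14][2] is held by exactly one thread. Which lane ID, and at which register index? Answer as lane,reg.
25,2

r: 14->gid=6,r8=1  c: 2->tid=1,i&1=0
L=6*4+1=25  i=1*2+0=2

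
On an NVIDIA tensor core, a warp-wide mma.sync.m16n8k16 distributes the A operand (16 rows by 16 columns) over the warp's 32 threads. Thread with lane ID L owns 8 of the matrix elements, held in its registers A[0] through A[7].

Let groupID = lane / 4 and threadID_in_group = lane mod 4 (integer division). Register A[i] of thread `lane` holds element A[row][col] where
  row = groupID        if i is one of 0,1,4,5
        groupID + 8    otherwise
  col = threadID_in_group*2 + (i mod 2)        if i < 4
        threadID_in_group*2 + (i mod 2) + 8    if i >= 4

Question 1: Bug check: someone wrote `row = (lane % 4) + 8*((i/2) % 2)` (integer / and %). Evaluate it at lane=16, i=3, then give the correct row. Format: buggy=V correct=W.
`(lane % 4) + 8*((i/2) % 2)`[16,3]->8
L=16->g=16>>2=4, t=16&3=0
[3]->row 4+8=12  col 0·2+1+0=1
row: 8 vs 12

buggy=8 correct=12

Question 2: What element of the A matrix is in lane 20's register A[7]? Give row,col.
L=20->g=20>>2=5, t=20&3=0
[7]->row 5+8=13  col 0·2+1+8=9

13,9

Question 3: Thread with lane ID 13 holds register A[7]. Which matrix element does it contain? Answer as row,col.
11,11

lane 13: g=3 (13/4), t=1 (13%4)
i=7: r=3+8=11, c=1*2+1+8=11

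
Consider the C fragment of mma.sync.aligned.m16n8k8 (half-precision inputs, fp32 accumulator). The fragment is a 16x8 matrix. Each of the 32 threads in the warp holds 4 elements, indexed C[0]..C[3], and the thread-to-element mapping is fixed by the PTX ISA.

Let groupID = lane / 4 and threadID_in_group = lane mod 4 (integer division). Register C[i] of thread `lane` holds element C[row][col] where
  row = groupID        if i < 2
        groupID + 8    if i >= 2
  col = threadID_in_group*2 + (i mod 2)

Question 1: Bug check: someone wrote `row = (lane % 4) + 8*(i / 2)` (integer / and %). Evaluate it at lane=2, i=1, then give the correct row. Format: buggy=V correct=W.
`(lane % 4) + 8*(i / 2)`[2,1]=>2
lane 2: grp=0 (2/4), tig=2 (2%4)
i=1: r=0+0=0, c=2*2+1=5
row: 2 vs 0

buggy=2 correct=0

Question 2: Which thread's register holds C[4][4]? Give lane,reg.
r:4=>grp=4,rB=0  c:4=>tig=2,lo=0
L=4*4+2=18  i=0*2+0=0

18,0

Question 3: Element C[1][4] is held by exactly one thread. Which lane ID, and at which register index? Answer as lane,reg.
r=1⇒gr=1,Rb=0  c=4⇒th=2,odd=0
L=1*4+2=6  i=0*2+0=0

6,0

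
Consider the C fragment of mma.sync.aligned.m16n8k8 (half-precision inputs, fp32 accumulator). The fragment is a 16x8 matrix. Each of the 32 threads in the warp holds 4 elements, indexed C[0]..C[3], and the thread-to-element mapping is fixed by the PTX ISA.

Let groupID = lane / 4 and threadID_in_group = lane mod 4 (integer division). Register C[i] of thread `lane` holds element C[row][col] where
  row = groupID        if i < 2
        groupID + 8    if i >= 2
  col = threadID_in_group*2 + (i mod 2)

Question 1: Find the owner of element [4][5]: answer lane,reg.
18,1

r:4=>grp=4,rB=0  c:5=>tig=2,lo=1
L=4*4+2=18  i=0*2+1=1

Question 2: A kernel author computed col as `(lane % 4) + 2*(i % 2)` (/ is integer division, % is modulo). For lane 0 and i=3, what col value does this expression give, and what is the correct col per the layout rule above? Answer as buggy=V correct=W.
`(lane % 4) + 2*(i % 2)`[0,3]->2
lane 0: g=0 (0/4), t=0 (0%4)
i=3: r=0+8=8, c=0*2+1=1
col: 2 vs 1

buggy=2 correct=1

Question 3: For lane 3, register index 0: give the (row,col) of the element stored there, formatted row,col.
0,6

lane 3->3/4=0, 3 mod 4=3
i=0  r:0+0->0  c:2·3+0->6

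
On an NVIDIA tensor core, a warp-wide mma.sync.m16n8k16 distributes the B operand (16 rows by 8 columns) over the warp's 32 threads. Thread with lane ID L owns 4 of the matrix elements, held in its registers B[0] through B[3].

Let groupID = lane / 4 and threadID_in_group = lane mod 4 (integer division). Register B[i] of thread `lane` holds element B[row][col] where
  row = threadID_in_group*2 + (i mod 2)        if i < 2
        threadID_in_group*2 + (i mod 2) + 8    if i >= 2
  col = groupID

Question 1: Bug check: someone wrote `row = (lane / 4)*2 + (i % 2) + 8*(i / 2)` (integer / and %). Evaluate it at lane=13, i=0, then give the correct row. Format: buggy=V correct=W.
`(lane / 4)*2 + (i % 2) + 8*(i / 2)`[13,0]=>6
lane 13=>13/4=3, 13 mod 4=1
i=0  r:2·1+0+0=>2  c:3
row: 6 vs 2

buggy=6 correct=2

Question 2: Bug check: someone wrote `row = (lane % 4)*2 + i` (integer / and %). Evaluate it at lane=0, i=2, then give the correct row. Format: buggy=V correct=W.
`(lane % 4)*2 + i`[0,2]->2
L=0->g=0>>2=0, t=0&3=0
[2]->row 0·2+0+8=8  col g=0
row: 2 vs 8

buggy=2 correct=8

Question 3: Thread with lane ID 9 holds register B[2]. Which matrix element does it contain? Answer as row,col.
lane 9: gr=2 (9/4), th=1 (9%4)
i=2: r=1*2+0+8=10, c=gr=2

10,2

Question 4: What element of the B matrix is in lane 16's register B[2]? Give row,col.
16: g=4,t=0
[2] (0*2+0+8,4) = (8,4)

8,4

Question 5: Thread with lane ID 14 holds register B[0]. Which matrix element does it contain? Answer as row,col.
4,3

lane 14→14/4=3, 14 mod 4=2
i=0  r:2·2+0+0→4  c:3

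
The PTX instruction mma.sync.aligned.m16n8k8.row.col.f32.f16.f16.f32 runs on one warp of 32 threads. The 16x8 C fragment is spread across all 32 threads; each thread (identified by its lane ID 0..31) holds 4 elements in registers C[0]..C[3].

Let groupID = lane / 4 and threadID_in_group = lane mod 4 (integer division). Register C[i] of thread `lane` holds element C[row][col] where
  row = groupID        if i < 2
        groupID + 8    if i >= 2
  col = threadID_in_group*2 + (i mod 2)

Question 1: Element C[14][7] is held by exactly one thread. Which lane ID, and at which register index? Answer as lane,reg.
27,3

r=14→G=6,rhi=1  c=7→T=3,p=1
L=6*4+3=27  i=1*2+1=3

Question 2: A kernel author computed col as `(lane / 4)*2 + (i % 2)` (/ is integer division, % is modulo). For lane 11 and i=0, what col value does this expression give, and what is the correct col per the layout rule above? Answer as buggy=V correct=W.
buggy=4 correct=6

`(lane / 4)*2 + (i % 2)`[11,0]=>4
lane 11=>11/4=2, 11 mod 4=3
i=0  r:2+0=>2  c:2·3+0=>6
col: 4 vs 6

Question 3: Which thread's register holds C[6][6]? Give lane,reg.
r: 6->gid=6,r8=0  c: 6->tid=3,i&1=0
L=6*4+3=27  i=0*2+0=0

27,0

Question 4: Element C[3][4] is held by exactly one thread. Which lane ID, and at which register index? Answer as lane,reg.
14,0

r: 3->gid=3,r8=0  c: 4->tid=2,i&1=0
L=3*4+2=14  i=0*2+0=0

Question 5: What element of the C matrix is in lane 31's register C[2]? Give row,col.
15,6

lane 31: g=7 (31/4), t=3 (31%4)
i=2: r=7+8=15, c=3*2+0=6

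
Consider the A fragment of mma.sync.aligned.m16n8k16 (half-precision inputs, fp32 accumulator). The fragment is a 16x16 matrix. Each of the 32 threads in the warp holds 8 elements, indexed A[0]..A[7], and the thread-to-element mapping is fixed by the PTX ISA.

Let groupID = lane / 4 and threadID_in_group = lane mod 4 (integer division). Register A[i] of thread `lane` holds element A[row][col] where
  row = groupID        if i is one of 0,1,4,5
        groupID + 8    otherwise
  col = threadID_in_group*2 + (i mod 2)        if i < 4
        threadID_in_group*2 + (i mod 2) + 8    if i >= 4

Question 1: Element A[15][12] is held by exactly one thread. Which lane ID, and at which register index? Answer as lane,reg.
30,6

r=15->g=7,rb=1  c=12->cb=1,t=2,b0=0
L=7*4+2=30  i=1*4+1*2+0=6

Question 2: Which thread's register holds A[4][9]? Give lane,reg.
r:4=>grp=4,rB=0  c:9=>cB=1,tig=0,lo=1
L=4*4+0=16  i=1*4+0*2+1=5

16,5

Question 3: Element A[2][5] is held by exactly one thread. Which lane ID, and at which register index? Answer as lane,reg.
10,1

r=2→G=2,rhi=0  c=5→chi=0,T=2,p=1
L=2*4+2=10  i=0*4+0*2+1=1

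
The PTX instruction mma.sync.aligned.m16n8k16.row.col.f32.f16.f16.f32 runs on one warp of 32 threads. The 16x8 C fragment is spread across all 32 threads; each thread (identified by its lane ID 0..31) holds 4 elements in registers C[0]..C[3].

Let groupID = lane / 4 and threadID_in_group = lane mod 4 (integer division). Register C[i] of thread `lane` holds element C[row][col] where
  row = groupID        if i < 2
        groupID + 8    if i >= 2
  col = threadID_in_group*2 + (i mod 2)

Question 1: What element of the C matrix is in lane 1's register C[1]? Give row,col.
lane 1=>1/4=0, 1 mod 4=1
i=1  r:0+0=>0  c:2·1+1=>3

0,3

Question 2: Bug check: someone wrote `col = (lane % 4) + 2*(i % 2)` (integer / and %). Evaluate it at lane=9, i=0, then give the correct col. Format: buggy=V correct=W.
buggy=1 correct=2

`(lane % 4) + 2*(i % 2)`[9,0]->1
lane 9->9/4=2, 9 mod 4=1
i=0  r:2+0->2  c:2·1+0->2
col: 1 vs 2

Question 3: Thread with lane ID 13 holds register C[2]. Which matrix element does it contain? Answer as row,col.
lane 13: gid=3 (13/4), tid=1 (13%4)
i=2: r=3+8=11, c=1*2+0=2

11,2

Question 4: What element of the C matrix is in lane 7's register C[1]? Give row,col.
1,7

7: gr=1,th=3
[1] (1+0,3*2+1) = (1,7)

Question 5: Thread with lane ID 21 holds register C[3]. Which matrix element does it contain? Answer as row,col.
21: grp=5,tig=1
[3] (5+8,1*2+1) = (13,3)

13,3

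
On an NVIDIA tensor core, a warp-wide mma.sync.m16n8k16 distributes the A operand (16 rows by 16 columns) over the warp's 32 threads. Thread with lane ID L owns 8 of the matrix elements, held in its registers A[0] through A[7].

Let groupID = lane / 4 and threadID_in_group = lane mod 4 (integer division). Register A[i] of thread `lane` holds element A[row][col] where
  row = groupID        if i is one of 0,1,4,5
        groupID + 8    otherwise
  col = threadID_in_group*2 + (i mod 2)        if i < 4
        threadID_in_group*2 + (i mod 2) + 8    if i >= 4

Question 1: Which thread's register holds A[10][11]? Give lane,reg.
9,7

r=10→G=2,rhi=1  c=11→chi=1,T=1,p=1
L=2*4+1=9  i=1*4+1*2+1=7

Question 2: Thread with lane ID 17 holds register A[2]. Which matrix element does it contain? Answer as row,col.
L=17->g=17>>2=4, t=17&3=1
[2]->row 4+8=12  col 1·2+0+0=2

12,2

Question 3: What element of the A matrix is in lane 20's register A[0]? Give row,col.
lane 20: g=5 (20/4), t=0 (20%4)
i=0: r=5+0=5, c=0*2+0+0=0

5,0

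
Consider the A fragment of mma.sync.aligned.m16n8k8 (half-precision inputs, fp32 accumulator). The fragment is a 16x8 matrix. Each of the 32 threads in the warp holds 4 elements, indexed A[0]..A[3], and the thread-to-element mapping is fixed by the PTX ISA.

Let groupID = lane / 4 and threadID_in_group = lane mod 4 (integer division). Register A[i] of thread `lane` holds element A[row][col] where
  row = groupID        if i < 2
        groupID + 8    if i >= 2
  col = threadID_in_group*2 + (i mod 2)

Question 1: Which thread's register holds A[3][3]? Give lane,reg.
r=3⇒gr=3,Rb=0  c=3⇒th=1,odd=1
L=3*4+1=13  i=0*2+1=1

13,1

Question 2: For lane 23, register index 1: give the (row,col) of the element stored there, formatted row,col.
5,7

L=23⇒gr=23>>2=5, th=23&3=3
[1]⇒row 5+0=5  col 3·2+1=7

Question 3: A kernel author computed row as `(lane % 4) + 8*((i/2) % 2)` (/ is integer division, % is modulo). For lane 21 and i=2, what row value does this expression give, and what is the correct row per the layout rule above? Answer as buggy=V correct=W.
buggy=9 correct=13

`(lane % 4) + 8*((i/2) % 2)`[21,2]->9
lane 21->21/4=5, 21 mod 4=1
i=2  r:5+8->13  c:2·1+0->2
row: 9 vs 13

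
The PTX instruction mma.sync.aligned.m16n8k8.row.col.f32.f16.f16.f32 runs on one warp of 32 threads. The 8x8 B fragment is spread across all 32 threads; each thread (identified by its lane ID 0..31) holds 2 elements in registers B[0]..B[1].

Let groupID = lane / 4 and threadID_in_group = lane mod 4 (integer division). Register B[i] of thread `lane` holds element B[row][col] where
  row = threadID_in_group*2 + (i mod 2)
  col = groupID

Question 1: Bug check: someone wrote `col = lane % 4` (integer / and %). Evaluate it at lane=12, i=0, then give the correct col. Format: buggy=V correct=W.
`lane % 4`[12,0]->0
12: gid=3,tid=0
[0] (0*2+0,3) = (0,3)
col: 0 vs 3

buggy=0 correct=3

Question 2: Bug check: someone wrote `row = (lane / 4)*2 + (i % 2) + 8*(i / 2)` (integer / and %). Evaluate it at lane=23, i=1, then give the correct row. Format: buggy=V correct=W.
`(lane / 4)*2 + (i % 2) + 8*(i / 2)`[23,1]->11
23: g=5,t=3
[1] (3*2+1,5) = (7,5)
row: 11 vs 7

buggy=11 correct=7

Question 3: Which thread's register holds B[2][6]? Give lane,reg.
c=6->g=6  r=2->t=1,b0=0
L=6*4+1=25  i=0=0

25,0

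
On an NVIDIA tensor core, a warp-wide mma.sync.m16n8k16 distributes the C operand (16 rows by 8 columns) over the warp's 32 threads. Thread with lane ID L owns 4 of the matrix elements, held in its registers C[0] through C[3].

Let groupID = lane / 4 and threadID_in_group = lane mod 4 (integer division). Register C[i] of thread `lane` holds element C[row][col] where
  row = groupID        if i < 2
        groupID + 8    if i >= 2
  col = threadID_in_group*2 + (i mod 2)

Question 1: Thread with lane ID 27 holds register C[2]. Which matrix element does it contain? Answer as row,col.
lane 27→27/4=6, 27 mod 4=3
i=2  r:6+8→14  c:2·3+0→6

14,6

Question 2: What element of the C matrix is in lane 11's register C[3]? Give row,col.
10,7

L=11=>grp=11>>2=2, tig=11&3=3
[3]=>row 2+8=10  col 3·2+1=7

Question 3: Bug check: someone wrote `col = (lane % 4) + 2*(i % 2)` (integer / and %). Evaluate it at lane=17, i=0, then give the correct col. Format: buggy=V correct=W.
buggy=1 correct=2

`(lane % 4) + 2*(i % 2)`[17,0]->1
lane 17: gid=4 (17/4), tid=1 (17%4)
i=0: r=4+0=4, c=1*2+0=2
col: 1 vs 2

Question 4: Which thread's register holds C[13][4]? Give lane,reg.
22,2

r: 13->gid=5,r8=1  c: 4->tid=2,i&1=0
L=5*4+2=22  i=1*2+0=2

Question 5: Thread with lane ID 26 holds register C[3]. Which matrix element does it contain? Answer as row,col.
14,5

L=26⇒gr=26>>2=6, th=26&3=2
[3]⇒row 6+8=14  col 2·2+1=5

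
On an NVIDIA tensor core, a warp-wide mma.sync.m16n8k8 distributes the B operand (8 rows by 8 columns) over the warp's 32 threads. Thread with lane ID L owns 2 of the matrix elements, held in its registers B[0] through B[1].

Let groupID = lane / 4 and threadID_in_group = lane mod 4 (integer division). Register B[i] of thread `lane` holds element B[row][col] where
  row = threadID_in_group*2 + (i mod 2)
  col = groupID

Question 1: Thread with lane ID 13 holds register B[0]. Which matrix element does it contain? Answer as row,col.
2,3

L=13⇒gr=13>>2=3, th=13&3=1
[0]⇒row 1·2+0=2  col gr=3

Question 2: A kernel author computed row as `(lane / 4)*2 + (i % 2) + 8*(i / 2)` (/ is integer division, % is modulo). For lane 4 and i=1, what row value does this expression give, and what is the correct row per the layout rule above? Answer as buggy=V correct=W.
buggy=3 correct=1

`(lane / 4)*2 + (i % 2) + 8*(i / 2)`[4,1]=>3
lane 4=>4/4=1, 4 mod 4=0
i=1  r:2·0+1=>1  c:1
row: 3 vs 1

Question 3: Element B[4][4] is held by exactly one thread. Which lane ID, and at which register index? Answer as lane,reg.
18,0

c=4⇒gr=4  r=4⇒th=2,odd=0
L=4*4+2=18  i=0=0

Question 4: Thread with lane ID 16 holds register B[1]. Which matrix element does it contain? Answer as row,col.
1,4

L=16->g=16>>2=4, t=16&3=0
[1]->row 0·2+1=1  col g=4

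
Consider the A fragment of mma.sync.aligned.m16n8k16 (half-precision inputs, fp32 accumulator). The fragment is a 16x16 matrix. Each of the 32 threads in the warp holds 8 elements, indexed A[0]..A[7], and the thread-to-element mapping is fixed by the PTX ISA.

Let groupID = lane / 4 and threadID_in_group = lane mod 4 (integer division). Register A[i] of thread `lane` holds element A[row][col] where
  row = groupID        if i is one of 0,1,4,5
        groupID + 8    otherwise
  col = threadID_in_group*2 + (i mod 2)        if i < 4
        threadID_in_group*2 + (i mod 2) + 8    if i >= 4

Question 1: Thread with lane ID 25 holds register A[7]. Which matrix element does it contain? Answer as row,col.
14,11

L=25->g=25>>2=6, t=25&3=1
[7]->row 6+8=14  col 1·2+1+8=11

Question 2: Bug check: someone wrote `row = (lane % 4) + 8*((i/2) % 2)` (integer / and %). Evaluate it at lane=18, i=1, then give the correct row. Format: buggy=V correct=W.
`(lane % 4) + 8*((i/2) % 2)`[18,1]=>2
lane 18: grp=4 (18/4), tig=2 (18%4)
i=1: r=4+0=4, c=2*2+1+0=5
row: 2 vs 4

buggy=2 correct=4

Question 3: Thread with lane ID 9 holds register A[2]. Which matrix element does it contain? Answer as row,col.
10,2

L=9⇒gr=9>>2=2, th=9&3=1
[2]⇒row 2+8=10  col 1·2+0+0=2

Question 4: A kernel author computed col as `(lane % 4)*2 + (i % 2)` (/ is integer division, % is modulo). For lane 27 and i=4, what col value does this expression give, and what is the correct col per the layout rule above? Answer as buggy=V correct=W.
`(lane % 4)*2 + (i % 2)`[27,4]⇒6
27: gr=6,th=3
[4] (6+0,3*2+0+8) = (6,14)
col: 6 vs 14

buggy=6 correct=14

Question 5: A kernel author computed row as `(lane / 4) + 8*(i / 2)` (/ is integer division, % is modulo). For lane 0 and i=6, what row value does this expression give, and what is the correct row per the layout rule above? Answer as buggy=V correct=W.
buggy=24 correct=8

`(lane / 4) + 8*(i / 2)`[0,6]->24
L=0->gid=0>>2=0, tid=0&3=0
[6]->row 0+8=8  col 0·2+0+8=8
row: 24 vs 8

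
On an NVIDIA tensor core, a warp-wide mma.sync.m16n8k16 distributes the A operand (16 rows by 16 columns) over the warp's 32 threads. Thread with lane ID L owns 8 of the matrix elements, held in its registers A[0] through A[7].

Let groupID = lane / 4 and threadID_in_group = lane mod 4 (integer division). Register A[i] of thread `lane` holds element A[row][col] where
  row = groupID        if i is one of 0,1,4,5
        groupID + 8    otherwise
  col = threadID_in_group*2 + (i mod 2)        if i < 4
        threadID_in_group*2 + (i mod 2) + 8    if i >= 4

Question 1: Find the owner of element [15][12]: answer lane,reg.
r=15→G=7,rhi=1  c=12→chi=1,T=2,p=0
L=7*4+2=30  i=1*4+1*2+0=6

30,6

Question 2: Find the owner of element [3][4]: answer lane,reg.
r:3=>grp=3,rB=0  c:4=>cB=0,tig=2,lo=0
L=3*4+2=14  i=0*4+0*2+0=0

14,0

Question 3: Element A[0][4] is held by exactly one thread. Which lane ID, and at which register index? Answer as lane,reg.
r: 0->gid=0,r8=0  c: 4->c8=0,tid=2,i&1=0
L=0*4+2=2  i=0*4+0*2+0=0

2,0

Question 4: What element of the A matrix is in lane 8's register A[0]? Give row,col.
2,0

8: grp=2,tig=0
[0] (2+0,0*2+0+0) = (2,0)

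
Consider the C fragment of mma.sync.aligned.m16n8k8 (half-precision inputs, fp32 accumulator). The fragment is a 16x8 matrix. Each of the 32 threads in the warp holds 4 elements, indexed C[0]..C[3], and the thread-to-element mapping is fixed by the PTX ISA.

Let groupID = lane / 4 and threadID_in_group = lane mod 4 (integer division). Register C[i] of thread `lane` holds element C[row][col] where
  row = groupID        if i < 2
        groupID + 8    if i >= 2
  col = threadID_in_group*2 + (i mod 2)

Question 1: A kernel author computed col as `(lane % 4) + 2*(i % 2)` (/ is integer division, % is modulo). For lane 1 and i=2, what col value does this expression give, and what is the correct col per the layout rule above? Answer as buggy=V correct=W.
`(lane % 4) + 2*(i % 2)`[1,2]=>1
1: grp=0,tig=1
[2] (0+8,1*2+0) = (8,2)
col: 1 vs 2

buggy=1 correct=2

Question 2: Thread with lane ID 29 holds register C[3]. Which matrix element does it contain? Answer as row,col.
lane 29: g=7 (29/4), t=1 (29%4)
i=3: r=7+8=15, c=1*2+1=3

15,3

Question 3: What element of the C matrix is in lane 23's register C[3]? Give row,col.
13,7

L=23=>grp=23>>2=5, tig=23&3=3
[3]=>row 5+8=13  col 3·2+1=7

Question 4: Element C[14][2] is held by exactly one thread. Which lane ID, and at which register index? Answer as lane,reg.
r:14=>grp=6,rB=1  c:2=>tig=1,lo=0
L=6*4+1=25  i=1*2+0=2

25,2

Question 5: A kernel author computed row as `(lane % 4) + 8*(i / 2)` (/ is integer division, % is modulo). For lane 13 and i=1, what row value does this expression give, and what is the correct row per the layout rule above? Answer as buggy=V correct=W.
`(lane % 4) + 8*(i / 2)`[13,1]→1
13: G=3,T=1
[1] (3+0,1*2+1) = (3,3)
row: 1 vs 3

buggy=1 correct=3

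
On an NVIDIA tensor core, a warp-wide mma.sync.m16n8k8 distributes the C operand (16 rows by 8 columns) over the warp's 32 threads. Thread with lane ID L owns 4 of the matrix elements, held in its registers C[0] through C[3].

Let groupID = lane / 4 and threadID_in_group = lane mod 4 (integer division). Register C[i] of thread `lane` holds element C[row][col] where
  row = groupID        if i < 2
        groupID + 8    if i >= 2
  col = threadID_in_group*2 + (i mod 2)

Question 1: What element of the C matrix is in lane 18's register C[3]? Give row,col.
lane 18=>18/4=4, 18 mod 4=2
i=3  r:4+8=>12  c:2·2+1=>5

12,5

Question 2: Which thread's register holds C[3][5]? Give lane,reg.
14,1

r=3⇒gr=3,Rb=0  c=5⇒th=2,odd=1
L=3*4+2=14  i=0*2+1=1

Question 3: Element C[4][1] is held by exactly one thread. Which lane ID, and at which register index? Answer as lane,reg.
r=4→G=4,rhi=0  c=1→T=0,p=1
L=4*4+0=16  i=0*2+1=1

16,1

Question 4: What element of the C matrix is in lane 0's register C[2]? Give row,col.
0: gr=0,th=0
[2] (0+8,0*2+0) = (8,0)

8,0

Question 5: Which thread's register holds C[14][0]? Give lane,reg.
r: 14->gid=6,r8=1  c: 0->tid=0,i&1=0
L=6*4+0=24  i=1*2+0=2

24,2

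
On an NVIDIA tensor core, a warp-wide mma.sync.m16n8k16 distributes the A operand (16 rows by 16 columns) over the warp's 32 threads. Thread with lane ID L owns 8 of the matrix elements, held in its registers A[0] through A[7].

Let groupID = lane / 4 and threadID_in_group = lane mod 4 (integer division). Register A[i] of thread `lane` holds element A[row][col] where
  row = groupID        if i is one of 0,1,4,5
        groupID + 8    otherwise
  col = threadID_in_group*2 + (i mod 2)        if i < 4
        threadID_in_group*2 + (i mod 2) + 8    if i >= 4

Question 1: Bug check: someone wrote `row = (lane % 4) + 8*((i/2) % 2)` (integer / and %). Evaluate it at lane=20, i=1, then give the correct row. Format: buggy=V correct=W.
buggy=0 correct=5

`(lane % 4) + 8*((i/2) % 2)`[20,1]→0
L=20→G=20>>2=5, T=20&3=0
[1]→row 5+0=5  col 0·2+1+0=1
row: 0 vs 5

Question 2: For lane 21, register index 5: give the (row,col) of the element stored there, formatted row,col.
5,11

lane 21->21/4=5, 21 mod 4=1
i=5  r:5+0->5  c:2·1+1+8->11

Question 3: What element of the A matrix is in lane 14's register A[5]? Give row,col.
L=14⇒gr=14>>2=3, th=14&3=2
[5]⇒row 3+0=3  col 2·2+1+8=13

3,13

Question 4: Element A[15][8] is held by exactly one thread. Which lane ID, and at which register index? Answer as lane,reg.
28,6

r:15=>grp=7,rB=1  c:8=>cB=1,tig=0,lo=0
L=7*4+0=28  i=1*4+1*2+0=6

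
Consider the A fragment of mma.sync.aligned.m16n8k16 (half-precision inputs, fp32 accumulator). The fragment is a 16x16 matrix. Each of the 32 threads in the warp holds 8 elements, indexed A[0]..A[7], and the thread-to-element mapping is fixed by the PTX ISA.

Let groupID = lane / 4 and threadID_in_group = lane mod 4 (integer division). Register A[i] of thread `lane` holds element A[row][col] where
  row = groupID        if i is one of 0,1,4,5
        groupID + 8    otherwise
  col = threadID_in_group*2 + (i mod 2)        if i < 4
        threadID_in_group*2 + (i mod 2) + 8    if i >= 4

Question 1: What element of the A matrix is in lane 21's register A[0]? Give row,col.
lane 21: g=5 (21/4), t=1 (21%4)
i=0: r=5+0=5, c=1*2+0+0=2

5,2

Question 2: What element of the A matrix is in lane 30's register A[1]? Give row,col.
30: G=7,T=2
[1] (7+0,2*2+1+0) = (7,5)

7,5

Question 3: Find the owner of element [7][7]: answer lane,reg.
31,1

r:7=>grp=7,rB=0  c:7=>cB=0,tig=3,lo=1
L=7*4+3=31  i=0*4+0*2+1=1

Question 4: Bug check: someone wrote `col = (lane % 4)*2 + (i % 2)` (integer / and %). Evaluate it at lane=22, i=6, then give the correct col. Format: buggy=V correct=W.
buggy=4 correct=12

`(lane % 4)*2 + (i % 2)`[22,6]⇒4
22: gr=5,th=2
[6] (5+8,2*2+0+8) = (13,12)
col: 4 vs 12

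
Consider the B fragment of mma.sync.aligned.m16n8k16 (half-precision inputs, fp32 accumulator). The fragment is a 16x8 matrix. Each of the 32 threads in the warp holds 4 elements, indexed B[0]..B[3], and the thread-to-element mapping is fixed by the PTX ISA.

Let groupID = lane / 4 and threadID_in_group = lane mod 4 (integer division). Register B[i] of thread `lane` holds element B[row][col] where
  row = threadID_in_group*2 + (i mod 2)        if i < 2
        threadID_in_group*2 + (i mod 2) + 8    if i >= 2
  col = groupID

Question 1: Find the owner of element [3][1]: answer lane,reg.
5,1

c=1→G=1  r=3→rhi=0,T=1,p=1
L=1*4+1=5  i=0*2+1=1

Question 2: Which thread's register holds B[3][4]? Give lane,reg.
17,1

c=4→G=4  r=3→rhi=0,T=1,p=1
L=4*4+1=17  i=0*2+1=1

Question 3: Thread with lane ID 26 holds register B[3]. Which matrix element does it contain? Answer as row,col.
13,6

lane 26: G=6 (26/4), T=2 (26%4)
i=3: r=2*2+1+8=13, c=G=6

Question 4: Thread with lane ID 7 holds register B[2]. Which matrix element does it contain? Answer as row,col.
14,1

7: g=1,t=3
[2] (3*2+0+8,1) = (14,1)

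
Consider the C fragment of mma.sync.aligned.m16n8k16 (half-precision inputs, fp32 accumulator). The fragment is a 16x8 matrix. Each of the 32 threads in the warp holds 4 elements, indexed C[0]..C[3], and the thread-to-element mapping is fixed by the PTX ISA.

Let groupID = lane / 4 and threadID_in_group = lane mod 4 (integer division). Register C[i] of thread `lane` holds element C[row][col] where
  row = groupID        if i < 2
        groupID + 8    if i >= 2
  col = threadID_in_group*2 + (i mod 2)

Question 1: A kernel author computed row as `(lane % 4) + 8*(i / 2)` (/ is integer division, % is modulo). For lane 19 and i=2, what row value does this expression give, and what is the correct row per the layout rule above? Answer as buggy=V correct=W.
buggy=11 correct=12

`(lane % 4) + 8*(i / 2)`[19,2]⇒11
19: gr=4,th=3
[2] (4+8,3*2+0) = (12,6)
row: 11 vs 12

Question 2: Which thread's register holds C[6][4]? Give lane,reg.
r=6⇒gr=6,Rb=0  c=4⇒th=2,odd=0
L=6*4+2=26  i=0*2+0=0

26,0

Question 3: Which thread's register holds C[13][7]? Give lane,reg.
r:13=>grp=5,rB=1  c:7=>tig=3,lo=1
L=5*4+3=23  i=1*2+1=3

23,3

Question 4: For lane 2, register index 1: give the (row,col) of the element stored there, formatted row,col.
2: grp=0,tig=2
[1] (0+0,2*2+1) = (0,5)

0,5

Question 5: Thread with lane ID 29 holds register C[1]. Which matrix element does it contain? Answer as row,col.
lane 29: G=7 (29/4), T=1 (29%4)
i=1: r=7+0=7, c=1*2+1=3

7,3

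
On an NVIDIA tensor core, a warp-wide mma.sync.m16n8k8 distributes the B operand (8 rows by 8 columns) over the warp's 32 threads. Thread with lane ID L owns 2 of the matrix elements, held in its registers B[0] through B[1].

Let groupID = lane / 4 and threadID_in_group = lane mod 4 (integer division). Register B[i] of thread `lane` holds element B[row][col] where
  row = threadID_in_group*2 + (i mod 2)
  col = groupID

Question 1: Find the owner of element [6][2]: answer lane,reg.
c=2→G=2  r=6→T=3,p=0
L=2*4+3=11  i=0=0

11,0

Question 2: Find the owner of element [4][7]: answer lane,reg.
30,0

c=7⇒gr=7  r=4⇒th=2,odd=0
L=7*4+2=30  i=0=0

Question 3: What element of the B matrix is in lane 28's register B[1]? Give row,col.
1,7

lane 28: gid=7 (28/4), tid=0 (28%4)
i=1: r=0*2+1=1, c=gid=7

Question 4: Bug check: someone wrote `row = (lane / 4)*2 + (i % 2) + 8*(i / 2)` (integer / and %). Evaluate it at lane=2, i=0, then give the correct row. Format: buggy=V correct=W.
`(lane / 4)*2 + (i % 2) + 8*(i / 2)`[2,0]⇒0
lane 2⇒2/4=0, 2 mod 4=2
i=0  r:2·2+0⇒4  c:0
row: 0 vs 4

buggy=0 correct=4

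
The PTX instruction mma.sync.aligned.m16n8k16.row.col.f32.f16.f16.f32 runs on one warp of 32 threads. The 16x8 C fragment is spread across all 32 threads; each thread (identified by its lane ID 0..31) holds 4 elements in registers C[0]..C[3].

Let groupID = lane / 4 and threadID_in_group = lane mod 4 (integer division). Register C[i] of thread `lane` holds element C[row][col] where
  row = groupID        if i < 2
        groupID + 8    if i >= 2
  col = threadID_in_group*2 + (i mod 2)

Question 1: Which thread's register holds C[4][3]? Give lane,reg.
17,1

r=4→G=4,rhi=0  c=3→T=1,p=1
L=4*4+1=17  i=0*2+1=1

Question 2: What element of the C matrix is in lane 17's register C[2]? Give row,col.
12,2

lane 17: grp=4 (17/4), tig=1 (17%4)
i=2: r=4+8=12, c=1*2+0=2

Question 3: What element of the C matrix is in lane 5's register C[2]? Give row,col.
9,2

lane 5: gid=1 (5/4), tid=1 (5%4)
i=2: r=1+8=9, c=1*2+0=2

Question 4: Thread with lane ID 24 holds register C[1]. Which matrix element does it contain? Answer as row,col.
24: grp=6,tig=0
[1] (6+0,0*2+1) = (6,1)

6,1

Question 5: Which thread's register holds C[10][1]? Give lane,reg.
r=10→G=2,rhi=1  c=1→T=0,p=1
L=2*4+0=8  i=1*2+1=3

8,3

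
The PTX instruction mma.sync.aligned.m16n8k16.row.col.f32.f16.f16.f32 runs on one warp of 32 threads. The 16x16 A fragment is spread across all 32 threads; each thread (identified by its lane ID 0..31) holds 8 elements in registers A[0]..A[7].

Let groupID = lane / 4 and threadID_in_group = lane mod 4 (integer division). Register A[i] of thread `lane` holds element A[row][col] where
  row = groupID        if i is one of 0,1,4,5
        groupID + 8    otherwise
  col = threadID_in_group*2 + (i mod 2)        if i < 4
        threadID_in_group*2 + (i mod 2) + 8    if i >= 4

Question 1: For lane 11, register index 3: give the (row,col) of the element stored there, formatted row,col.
lane 11->11/4=2, 11 mod 4=3
i=3  r:2+8->10  c:2·3+1+0->7

10,7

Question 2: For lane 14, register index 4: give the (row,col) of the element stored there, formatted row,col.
L=14→G=14>>2=3, T=14&3=2
[4]→row 3+0=3  col 2·2+0+8=12

3,12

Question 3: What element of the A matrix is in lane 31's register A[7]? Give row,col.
lane 31: gid=7 (31/4), tid=3 (31%4)
i=7: r=7+8=15, c=3*2+1+8=15

15,15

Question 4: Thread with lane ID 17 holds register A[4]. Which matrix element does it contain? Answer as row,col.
4,10

lane 17: G=4 (17/4), T=1 (17%4)
i=4: r=4+0=4, c=1*2+0+8=10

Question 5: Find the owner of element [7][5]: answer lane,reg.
30,1

r: 7->gid=7,r8=0  c: 5->c8=0,tid=2,i&1=1
L=7*4+2=30  i=0*4+0*2+1=1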